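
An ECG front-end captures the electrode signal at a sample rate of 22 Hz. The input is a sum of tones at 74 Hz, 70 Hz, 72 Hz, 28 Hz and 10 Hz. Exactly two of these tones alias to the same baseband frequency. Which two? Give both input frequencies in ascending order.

fs/2 = 11 Hz.
74 Hz mod fs = 8 Hz.
8 Hz ≤ fs/2 = 11 Hz, appears at 8 Hz.
70 Hz mod fs = 4 Hz.
4 Hz ≤ fs/2 = 11 Hz, appears at 4 Hz.
72 Hz mod fs = 6 Hz.
6 Hz ≤ fs/2 = 11 Hz, appears at 6 Hz.
28 Hz mod fs = 6 Hz.
6 Hz ≤ fs/2 = 11 Hz, appears at 6 Hz.
10 Hz ≤ fs/2 = 11 Hz, passes unchanged.
28 Hz and 72 Hz both map to 6 Hz.

28 Hz, 72 Hz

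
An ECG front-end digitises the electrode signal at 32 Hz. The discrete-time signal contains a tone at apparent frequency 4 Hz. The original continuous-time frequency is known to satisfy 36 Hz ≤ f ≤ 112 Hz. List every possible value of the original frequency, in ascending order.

36 Hz, 60 Hz, 68 Hz, 92 Hz, 100 Hz

Frequencies that alias to 4 Hz are k·fs ± 4 Hz for integer k ≥ 0.
k=0: 4 Hz.
k=1: 28 Hz, 36 Hz.
k=2: 60 Hz, 68 Hz.
k=3: 92 Hz, 100 Hz.
k=4: 124 Hz, 132 Hz.
Within [36 Hz, 112 Hz]: 36 Hz, 60 Hz, 68 Hz, 92 Hz, 100 Hz.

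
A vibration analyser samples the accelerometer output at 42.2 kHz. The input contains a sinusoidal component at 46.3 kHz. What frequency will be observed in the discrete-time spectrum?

4.1 kHz

46.3 kHz mod fs = 4.1 kHz.
4.1 kHz ≤ fs/2 = 21.1 kHz, appears at 4.1 kHz.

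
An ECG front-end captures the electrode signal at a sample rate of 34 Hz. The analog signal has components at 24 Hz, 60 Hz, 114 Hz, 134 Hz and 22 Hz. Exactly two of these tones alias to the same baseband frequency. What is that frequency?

12 Hz

fs/2 = 17 Hz.
24 Hz > fs/2 = 17 Hz, folds to fs − 24 Hz = 10 Hz.
60 Hz mod fs = 26 Hz.
26 Hz > fs/2 = 17 Hz, folds to fs − 26 Hz = 8 Hz.
114 Hz mod fs = 12 Hz.
12 Hz ≤ fs/2 = 17 Hz, appears at 12 Hz.
134 Hz mod fs = 32 Hz.
32 Hz > fs/2 = 17 Hz, folds to fs − 32 Hz = 2 Hz.
22 Hz > fs/2 = 17 Hz, folds to fs − 22 Hz = 12 Hz.
22 Hz and 114 Hz both map to 12 Hz.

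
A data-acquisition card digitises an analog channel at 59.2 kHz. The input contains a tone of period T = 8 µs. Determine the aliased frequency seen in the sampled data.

6.6 kHz

T = 8 µs → f = 1/T = 125 kHz.
125 kHz mod fs = 6.6 kHz.
6.6 kHz ≤ fs/2 = 29.6 kHz, appears at 6.6 kHz.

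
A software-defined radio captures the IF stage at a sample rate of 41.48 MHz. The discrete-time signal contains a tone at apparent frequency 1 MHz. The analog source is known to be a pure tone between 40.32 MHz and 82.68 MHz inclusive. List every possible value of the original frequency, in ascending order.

40.48 MHz, 42.48 MHz, 81.96 MHz

Frequencies that alias to 1 MHz are k·fs ± 1 MHz for integer k ≥ 0.
k=0: 1 MHz.
k=1: 40.48 MHz, 42.48 MHz.
k=2: 81.96 MHz, 83.96 MHz.
k=3: 123.44 MHz, 125.44 MHz.
Within [40.32 MHz, 82.68 MHz]: 40.48 MHz, 42.48 MHz, 81.96 MHz.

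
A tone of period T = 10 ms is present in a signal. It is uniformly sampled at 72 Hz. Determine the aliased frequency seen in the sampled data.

28 Hz

T = 10 ms → f = 1/T = 100 Hz.
100 Hz mod fs = 28 Hz.
28 Hz ≤ fs/2 = 36 Hz, appears at 28 Hz.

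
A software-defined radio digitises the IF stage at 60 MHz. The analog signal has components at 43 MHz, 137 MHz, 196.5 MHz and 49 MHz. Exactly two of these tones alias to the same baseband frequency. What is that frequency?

fs/2 = 30 MHz.
43 MHz > fs/2 = 30 MHz, folds to fs − 43 MHz = 17 MHz.
137 MHz mod fs = 17 MHz.
17 MHz ≤ fs/2 = 30 MHz, appears at 17 MHz.
196.5 MHz mod fs = 16.5 MHz.
16.5 MHz ≤ fs/2 = 30 MHz, appears at 16.5 MHz.
49 MHz > fs/2 = 30 MHz, folds to fs − 49 MHz = 11 MHz.
43 MHz and 137 MHz both map to 17 MHz.

17 MHz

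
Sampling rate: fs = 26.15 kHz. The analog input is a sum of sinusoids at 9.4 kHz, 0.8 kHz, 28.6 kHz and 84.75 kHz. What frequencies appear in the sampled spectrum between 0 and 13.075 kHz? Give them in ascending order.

0.8 kHz, 2.45 kHz, 6.3 kHz, 9.4 kHz

fs/2 = 13.075 kHz.
9.4 kHz ≤ fs/2 = 13.075 kHz, passes unchanged.
0.8 kHz ≤ fs/2 = 13.075 kHz, passes unchanged.
28.6 kHz mod fs = 2.45 kHz.
2.45 kHz ≤ fs/2 = 13.075 kHz, appears at 2.45 kHz.
84.75 kHz mod fs = 6.3 kHz.
6.3 kHz ≤ fs/2 = 13.075 kHz, appears at 6.3 kHz.
Distinct values: {0.8 kHz, 2.45 kHz, 6.3 kHz, 9.4 kHz}.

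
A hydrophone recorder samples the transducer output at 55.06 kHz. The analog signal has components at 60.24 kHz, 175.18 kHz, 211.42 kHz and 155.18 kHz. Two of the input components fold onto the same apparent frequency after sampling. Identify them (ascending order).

155.18 kHz, 175.18 kHz

fs/2 = 27.53 kHz.
60.24 kHz mod fs = 5.18 kHz.
5.18 kHz ≤ fs/2 = 27.53 kHz, appears at 5.18 kHz.
175.18 kHz mod fs = 10 kHz.
10 kHz ≤ fs/2 = 27.53 kHz, appears at 10 kHz.
211.42 kHz mod fs = 46.24 kHz.
46.24 kHz > fs/2 = 27.53 kHz, folds to fs − 46.24 kHz = 8.82 kHz.
155.18 kHz mod fs = 45.06 kHz.
45.06 kHz > fs/2 = 27.53 kHz, folds to fs − 45.06 kHz = 10 kHz.
155.18 kHz and 175.18 kHz both map to 10 kHz.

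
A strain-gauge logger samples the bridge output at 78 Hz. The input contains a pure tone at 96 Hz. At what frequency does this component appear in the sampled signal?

96 Hz mod fs = 18 Hz.
18 Hz ≤ fs/2 = 39 Hz, appears at 18 Hz.

18 Hz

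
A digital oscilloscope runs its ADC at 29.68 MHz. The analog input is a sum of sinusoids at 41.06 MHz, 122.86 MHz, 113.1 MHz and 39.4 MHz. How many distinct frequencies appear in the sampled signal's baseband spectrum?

fs/2 = 14.84 MHz.
41.06 MHz mod fs = 11.38 MHz.
11.38 MHz ≤ fs/2 = 14.84 MHz, appears at 11.38 MHz.
122.86 MHz mod fs = 4.14 MHz.
4.14 MHz ≤ fs/2 = 14.84 MHz, appears at 4.14 MHz.
113.1 MHz mod fs = 24.06 MHz.
24.06 MHz > fs/2 = 14.84 MHz, folds to fs − 24.06 MHz = 5.62 MHz.
39.4 MHz mod fs = 9.72 MHz.
9.72 MHz ≤ fs/2 = 14.84 MHz, appears at 9.72 MHz.
Distinct values: {4.14 MHz, 5.62 MHz, 9.72 MHz, 11.38 MHz} → 4.

4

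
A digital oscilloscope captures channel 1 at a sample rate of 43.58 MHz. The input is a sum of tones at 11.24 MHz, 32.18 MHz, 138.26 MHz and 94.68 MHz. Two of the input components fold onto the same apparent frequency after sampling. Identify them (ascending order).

94.68 MHz, 138.26 MHz

fs/2 = 21.79 MHz.
11.24 MHz ≤ fs/2 = 21.79 MHz, passes unchanged.
32.18 MHz > fs/2 = 21.79 MHz, folds to fs − 32.18 MHz = 11.4 MHz.
138.26 MHz mod fs = 7.52 MHz.
7.52 MHz ≤ fs/2 = 21.79 MHz, appears at 7.52 MHz.
94.68 MHz mod fs = 7.52 MHz.
7.52 MHz ≤ fs/2 = 21.79 MHz, appears at 7.52 MHz.
94.68 MHz and 138.26 MHz both map to 7.52 MHz.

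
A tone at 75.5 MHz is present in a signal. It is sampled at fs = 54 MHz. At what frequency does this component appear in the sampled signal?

21.5 MHz

75.5 MHz mod fs = 21.5 MHz.
21.5 MHz ≤ fs/2 = 27 MHz, appears at 21.5 MHz.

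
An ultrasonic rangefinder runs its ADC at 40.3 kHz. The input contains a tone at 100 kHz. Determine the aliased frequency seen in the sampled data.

100 kHz mod fs = 19.4 kHz.
19.4 kHz ≤ fs/2 = 20.15 kHz, appears at 19.4 kHz.

19.4 kHz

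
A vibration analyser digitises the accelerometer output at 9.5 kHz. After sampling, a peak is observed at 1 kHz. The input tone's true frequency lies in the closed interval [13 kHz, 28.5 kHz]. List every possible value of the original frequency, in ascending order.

18 kHz, 20 kHz, 27.5 kHz

Frequencies that alias to 1 kHz are k·fs ± 1 kHz for integer k ≥ 0.
k=0: 1 kHz.
k=1: 8.5 kHz, 10.5 kHz.
k=2: 18 kHz, 20 kHz.
k=3: 27.5 kHz, 29.5 kHz.
k=4: 37 kHz, 39 kHz.
Within [13 kHz, 28.5 kHz]: 18 kHz, 20 kHz, 27.5 kHz.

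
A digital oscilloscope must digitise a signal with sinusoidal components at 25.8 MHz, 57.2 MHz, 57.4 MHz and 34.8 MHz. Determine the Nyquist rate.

114.8 MHz

Highest-frequency component: 57.4 MHz.
Nyquist rate = 2 × 57.4 MHz = 114.8 MHz.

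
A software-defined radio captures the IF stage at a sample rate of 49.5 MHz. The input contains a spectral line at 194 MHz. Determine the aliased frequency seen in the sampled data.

194 MHz mod fs = 45.5 MHz.
45.5 MHz > fs/2 = 24.75 MHz, folds to fs − 45.5 MHz = 4 MHz.

4 MHz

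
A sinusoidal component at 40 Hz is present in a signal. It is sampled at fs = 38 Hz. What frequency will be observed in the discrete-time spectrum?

2 Hz

40 Hz mod fs = 2 Hz.
2 Hz ≤ fs/2 = 19 Hz, appears at 2 Hz.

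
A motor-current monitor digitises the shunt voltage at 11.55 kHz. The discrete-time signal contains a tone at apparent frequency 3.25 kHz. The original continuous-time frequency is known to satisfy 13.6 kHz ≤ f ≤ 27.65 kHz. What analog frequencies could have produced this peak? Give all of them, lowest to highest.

Frequencies that alias to 3.25 kHz are k·fs ± 3.25 kHz for integer k ≥ 0.
k=0: 3.25 kHz.
k=1: 8.3 kHz, 14.8 kHz.
k=2: 19.85 kHz, 26.35 kHz.
k=3: 31.4 kHz, 37.9 kHz.
Within [13.6 kHz, 27.65 kHz]: 14.8 kHz, 19.85 kHz, 26.35 kHz.

14.8 kHz, 19.85 kHz, 26.35 kHz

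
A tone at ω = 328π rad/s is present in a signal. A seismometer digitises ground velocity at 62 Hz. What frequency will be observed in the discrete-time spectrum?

ω = 328π rad/s → f = ω/(2π) = 164 Hz.
164 Hz mod fs = 40 Hz.
40 Hz > fs/2 = 31 Hz, folds to fs − 40 Hz = 22 Hz.

22 Hz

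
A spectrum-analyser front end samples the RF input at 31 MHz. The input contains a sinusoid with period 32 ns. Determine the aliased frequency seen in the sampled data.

T = 32 ns → f = 1/T = 31.25 MHz.
31.25 MHz mod fs = 0.25 MHz.
0.25 MHz ≤ fs/2 = 15.5 MHz, appears at 0.25 MHz.

0.25 MHz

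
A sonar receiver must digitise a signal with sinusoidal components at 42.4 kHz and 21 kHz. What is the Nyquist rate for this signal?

84.8 kHz

Highest-frequency component: 42.4 kHz.
Nyquist rate = 2 × 42.4 kHz = 84.8 kHz.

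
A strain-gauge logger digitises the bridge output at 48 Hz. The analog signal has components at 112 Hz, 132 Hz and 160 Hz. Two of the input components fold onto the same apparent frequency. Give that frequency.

16 Hz

fs/2 = 24 Hz.
112 Hz mod fs = 16 Hz.
16 Hz ≤ fs/2 = 24 Hz, appears at 16 Hz.
132 Hz mod fs = 36 Hz.
36 Hz > fs/2 = 24 Hz, folds to fs − 36 Hz = 12 Hz.
160 Hz mod fs = 16 Hz.
16 Hz ≤ fs/2 = 24 Hz, appears at 16 Hz.
112 Hz and 160 Hz both map to 16 Hz.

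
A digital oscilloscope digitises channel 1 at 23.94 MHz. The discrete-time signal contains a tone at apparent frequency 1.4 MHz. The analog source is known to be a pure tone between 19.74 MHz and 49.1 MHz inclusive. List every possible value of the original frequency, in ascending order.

Frequencies that alias to 1.4 MHz are k·fs ± 1.4 MHz for integer k ≥ 0.
k=0: 1.4 MHz.
k=1: 22.54 MHz, 25.34 MHz.
k=2: 46.48 MHz, 49.28 MHz.
k=3: 70.42 MHz, 73.22 MHz.
Within [19.74 MHz, 49.1 MHz]: 22.54 MHz, 25.34 MHz, 46.48 MHz.

22.54 MHz, 25.34 MHz, 46.48 MHz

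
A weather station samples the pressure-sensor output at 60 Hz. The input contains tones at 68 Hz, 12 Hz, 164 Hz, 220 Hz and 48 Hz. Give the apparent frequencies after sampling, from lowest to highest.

fs/2 = 30 Hz.
68 Hz mod fs = 8 Hz.
8 Hz ≤ fs/2 = 30 Hz, appears at 8 Hz.
12 Hz ≤ fs/2 = 30 Hz, passes unchanged.
164 Hz mod fs = 44 Hz.
44 Hz > fs/2 = 30 Hz, folds to fs − 44 Hz = 16 Hz.
220 Hz mod fs = 40 Hz.
40 Hz > fs/2 = 30 Hz, folds to fs − 40 Hz = 20 Hz.
48 Hz > fs/2 = 30 Hz, folds to fs − 48 Hz = 12 Hz.
Distinct values: {8 Hz, 12 Hz, 16 Hz, 20 Hz}.

8 Hz, 12 Hz, 16 Hz, 20 Hz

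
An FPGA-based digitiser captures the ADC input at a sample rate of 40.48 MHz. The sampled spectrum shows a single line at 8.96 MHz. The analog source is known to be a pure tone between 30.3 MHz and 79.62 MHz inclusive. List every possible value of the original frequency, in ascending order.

Frequencies that alias to 8.96 MHz are k·fs ± 8.96 MHz for integer k ≥ 0.
k=0: 8.96 MHz.
k=1: 31.52 MHz, 49.44 MHz.
k=2: 72 MHz, 89.92 MHz.
k=3: 112.48 MHz, 130.4 MHz.
Within [30.3 MHz, 79.62 MHz]: 31.52 MHz, 49.44 MHz, 72 MHz.

31.52 MHz, 49.44 MHz, 72 MHz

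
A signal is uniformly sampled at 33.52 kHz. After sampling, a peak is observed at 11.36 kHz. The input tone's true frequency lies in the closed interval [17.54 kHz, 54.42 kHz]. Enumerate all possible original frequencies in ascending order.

22.16 kHz, 44.88 kHz

Frequencies that alias to 11.36 kHz are k·fs ± 11.36 kHz for integer k ≥ 0.
k=0: 11.36 kHz.
k=1: 22.16 kHz, 44.88 kHz.
k=2: 55.68 kHz, 78.4 kHz.
Within [17.54 kHz, 54.42 kHz]: 22.16 kHz, 44.88 kHz.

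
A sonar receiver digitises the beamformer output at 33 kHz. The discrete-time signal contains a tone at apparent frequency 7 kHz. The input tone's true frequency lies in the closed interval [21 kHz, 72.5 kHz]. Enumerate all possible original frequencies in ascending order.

Frequencies that alias to 7 kHz are k·fs ± 7 kHz for integer k ≥ 0.
k=0: 7 kHz.
k=1: 26 kHz, 40 kHz.
k=2: 59 kHz, 73 kHz.
k=3: 92 kHz, 106 kHz.
Within [21 kHz, 72.5 kHz]: 26 kHz, 40 kHz, 59 kHz.

26 kHz, 40 kHz, 59 kHz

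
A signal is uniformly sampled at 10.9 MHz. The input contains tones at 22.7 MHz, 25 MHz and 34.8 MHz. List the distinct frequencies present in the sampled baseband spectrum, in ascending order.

0.9 MHz, 2.1 MHz, 3.2 MHz

fs/2 = 5.45 MHz.
22.7 MHz mod fs = 0.9 MHz.
0.9 MHz ≤ fs/2 = 5.45 MHz, appears at 0.9 MHz.
25 MHz mod fs = 3.2 MHz.
3.2 MHz ≤ fs/2 = 5.45 MHz, appears at 3.2 MHz.
34.8 MHz mod fs = 2.1 MHz.
2.1 MHz ≤ fs/2 = 5.45 MHz, appears at 2.1 MHz.
Distinct values: {0.9 MHz, 2.1 MHz, 3.2 MHz}.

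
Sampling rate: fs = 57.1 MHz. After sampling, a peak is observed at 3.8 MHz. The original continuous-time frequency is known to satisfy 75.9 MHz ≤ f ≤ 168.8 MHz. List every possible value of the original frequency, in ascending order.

Frequencies that alias to 3.8 MHz are k·fs ± 3.8 MHz for integer k ≥ 0.
k=0: 3.8 MHz.
k=1: 53.3 MHz, 60.9 MHz.
k=2: 110.4 MHz, 118 MHz.
k=3: 167.5 MHz, 175.1 MHz.
k=4: 224.6 MHz, 232.2 MHz.
Within [75.9 MHz, 168.8 MHz]: 110.4 MHz, 118 MHz, 167.5 MHz.

110.4 MHz, 118 MHz, 167.5 MHz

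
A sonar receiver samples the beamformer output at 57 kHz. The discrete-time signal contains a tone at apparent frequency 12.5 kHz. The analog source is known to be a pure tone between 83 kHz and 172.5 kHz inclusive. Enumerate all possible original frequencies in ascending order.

101.5 kHz, 126.5 kHz, 158.5 kHz

Frequencies that alias to 12.5 kHz are k·fs ± 12.5 kHz for integer k ≥ 0.
k=0: 12.5 kHz.
k=1: 44.5 kHz, 69.5 kHz.
k=2: 101.5 kHz, 126.5 kHz.
k=3: 158.5 kHz, 183.5 kHz.
k=4: 215.5 kHz, 240.5 kHz.
Within [83 kHz, 172.5 kHz]: 101.5 kHz, 126.5 kHz, 158.5 kHz.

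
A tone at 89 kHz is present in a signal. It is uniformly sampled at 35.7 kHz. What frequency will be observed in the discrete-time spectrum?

17.6 kHz

89 kHz mod fs = 17.6 kHz.
17.6 kHz ≤ fs/2 = 17.85 kHz, appears at 17.6 kHz.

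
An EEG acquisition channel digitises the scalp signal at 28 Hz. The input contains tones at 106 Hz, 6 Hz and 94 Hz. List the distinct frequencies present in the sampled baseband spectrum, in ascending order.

fs/2 = 14 Hz.
106 Hz mod fs = 22 Hz.
22 Hz > fs/2 = 14 Hz, folds to fs − 22 Hz = 6 Hz.
6 Hz ≤ fs/2 = 14 Hz, passes unchanged.
94 Hz mod fs = 10 Hz.
10 Hz ≤ fs/2 = 14 Hz, appears at 10 Hz.
Distinct values: {6 Hz, 10 Hz}.

6 Hz, 10 Hz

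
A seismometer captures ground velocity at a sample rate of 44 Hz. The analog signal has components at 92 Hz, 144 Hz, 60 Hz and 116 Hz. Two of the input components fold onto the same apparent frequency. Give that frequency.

16 Hz

fs/2 = 22 Hz.
92 Hz mod fs = 4 Hz.
4 Hz ≤ fs/2 = 22 Hz, appears at 4 Hz.
144 Hz mod fs = 12 Hz.
12 Hz ≤ fs/2 = 22 Hz, appears at 12 Hz.
60 Hz mod fs = 16 Hz.
16 Hz ≤ fs/2 = 22 Hz, appears at 16 Hz.
116 Hz mod fs = 28 Hz.
28 Hz > fs/2 = 22 Hz, folds to fs − 28 Hz = 16 Hz.
60 Hz and 116 Hz both map to 16 Hz.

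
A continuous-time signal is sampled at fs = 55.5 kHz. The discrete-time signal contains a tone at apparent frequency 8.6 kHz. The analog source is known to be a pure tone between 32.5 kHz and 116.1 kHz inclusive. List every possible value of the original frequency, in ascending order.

46.9 kHz, 64.1 kHz, 102.4 kHz

Frequencies that alias to 8.6 kHz are k·fs ± 8.6 kHz for integer k ≥ 0.
k=0: 8.6 kHz.
k=1: 46.9 kHz, 64.1 kHz.
k=2: 102.4 kHz, 119.6 kHz.
k=3: 157.9 kHz, 175.1 kHz.
Within [32.5 kHz, 116.1 kHz]: 46.9 kHz, 64.1 kHz, 102.4 kHz.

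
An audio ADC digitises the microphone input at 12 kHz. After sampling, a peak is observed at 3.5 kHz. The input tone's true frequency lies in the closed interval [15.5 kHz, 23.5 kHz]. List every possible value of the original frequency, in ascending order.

Frequencies that alias to 3.5 kHz are k·fs ± 3.5 kHz for integer k ≥ 0.
k=0: 3.5 kHz.
k=1: 8.5 kHz, 15.5 kHz.
k=2: 20.5 kHz, 27.5 kHz.
k=3: 32.5 kHz, 39.5 kHz.
Within [15.5 kHz, 23.5 kHz]: 15.5 kHz, 20.5 kHz.

15.5 kHz, 20.5 kHz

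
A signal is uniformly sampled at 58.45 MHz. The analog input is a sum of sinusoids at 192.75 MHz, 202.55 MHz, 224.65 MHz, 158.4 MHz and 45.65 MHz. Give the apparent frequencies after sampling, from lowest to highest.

fs/2 = 29.225 MHz.
192.75 MHz mod fs = 17.4 MHz.
17.4 MHz ≤ fs/2 = 29.225 MHz, appears at 17.4 MHz.
202.55 MHz mod fs = 27.2 MHz.
27.2 MHz ≤ fs/2 = 29.225 MHz, appears at 27.2 MHz.
224.65 MHz mod fs = 49.3 MHz.
49.3 MHz > fs/2 = 29.225 MHz, folds to fs − 49.3 MHz = 9.15 MHz.
158.4 MHz mod fs = 41.5 MHz.
41.5 MHz > fs/2 = 29.225 MHz, folds to fs − 41.5 MHz = 16.95 MHz.
45.65 MHz > fs/2 = 29.225 MHz, folds to fs − 45.65 MHz = 12.8 MHz.
Distinct values: {9.15 MHz, 12.8 MHz, 16.95 MHz, 17.4 MHz, 27.2 MHz}.

9.15 MHz, 12.8 MHz, 16.95 MHz, 17.4 MHz, 27.2 MHz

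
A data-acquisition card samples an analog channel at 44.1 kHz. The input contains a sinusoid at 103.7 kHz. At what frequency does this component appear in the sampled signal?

15.5 kHz

103.7 kHz mod fs = 15.5 kHz.
15.5 kHz ≤ fs/2 = 22.05 kHz, appears at 15.5 kHz.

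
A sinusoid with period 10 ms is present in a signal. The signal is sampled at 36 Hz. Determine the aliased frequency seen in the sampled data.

8 Hz

T = 10 ms → f = 1/T = 100 Hz.
100 Hz mod fs = 28 Hz.
28 Hz > fs/2 = 18 Hz, folds to fs − 28 Hz = 8 Hz.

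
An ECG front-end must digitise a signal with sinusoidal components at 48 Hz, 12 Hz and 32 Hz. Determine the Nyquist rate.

96 Hz

Highest-frequency component: 48 Hz.
Nyquist rate = 2 × 48 Hz = 96 Hz.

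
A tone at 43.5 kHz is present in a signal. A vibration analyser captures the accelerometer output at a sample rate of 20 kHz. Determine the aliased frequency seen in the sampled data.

43.5 kHz mod fs = 3.5 kHz.
3.5 kHz ≤ fs/2 = 10 kHz, appears at 3.5 kHz.

3.5 kHz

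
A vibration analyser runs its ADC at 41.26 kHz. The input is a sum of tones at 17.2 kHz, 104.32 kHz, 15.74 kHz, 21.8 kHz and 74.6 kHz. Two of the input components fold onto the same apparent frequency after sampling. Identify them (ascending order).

fs/2 = 20.63 kHz.
17.2 kHz ≤ fs/2 = 20.63 kHz, passes unchanged.
104.32 kHz mod fs = 21.8 kHz.
21.8 kHz > fs/2 = 20.63 kHz, folds to fs − 21.8 kHz = 19.46 kHz.
15.74 kHz ≤ fs/2 = 20.63 kHz, passes unchanged.
21.8 kHz > fs/2 = 20.63 kHz, folds to fs − 21.8 kHz = 19.46 kHz.
74.6 kHz mod fs = 33.34 kHz.
33.34 kHz > fs/2 = 20.63 kHz, folds to fs − 33.34 kHz = 7.92 kHz.
21.8 kHz and 104.32 kHz both map to 19.46 kHz.

21.8 kHz, 104.32 kHz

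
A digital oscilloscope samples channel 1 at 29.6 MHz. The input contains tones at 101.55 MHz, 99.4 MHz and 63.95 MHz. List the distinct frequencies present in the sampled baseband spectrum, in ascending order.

fs/2 = 14.8 MHz.
101.55 MHz mod fs = 12.75 MHz.
12.75 MHz ≤ fs/2 = 14.8 MHz, appears at 12.75 MHz.
99.4 MHz mod fs = 10.6 MHz.
10.6 MHz ≤ fs/2 = 14.8 MHz, appears at 10.6 MHz.
63.95 MHz mod fs = 4.75 MHz.
4.75 MHz ≤ fs/2 = 14.8 MHz, appears at 4.75 MHz.
Distinct values: {4.75 MHz, 10.6 MHz, 12.75 MHz}.

4.75 MHz, 10.6 MHz, 12.75 MHz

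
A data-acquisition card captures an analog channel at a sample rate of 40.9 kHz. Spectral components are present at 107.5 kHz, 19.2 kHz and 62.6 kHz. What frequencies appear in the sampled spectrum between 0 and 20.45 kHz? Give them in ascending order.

15.2 kHz, 19.2 kHz

fs/2 = 20.45 kHz.
107.5 kHz mod fs = 25.7 kHz.
25.7 kHz > fs/2 = 20.45 kHz, folds to fs − 25.7 kHz = 15.2 kHz.
19.2 kHz ≤ fs/2 = 20.45 kHz, passes unchanged.
62.6 kHz mod fs = 21.7 kHz.
21.7 kHz > fs/2 = 20.45 kHz, folds to fs − 21.7 kHz = 19.2 kHz.
Distinct values: {15.2 kHz, 19.2 kHz}.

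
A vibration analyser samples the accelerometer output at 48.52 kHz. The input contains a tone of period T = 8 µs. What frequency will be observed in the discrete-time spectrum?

20.56 kHz

T = 8 µs → f = 1/T = 125 kHz.
125 kHz mod fs = 27.96 kHz.
27.96 kHz > fs/2 = 24.26 kHz, folds to fs − 27.96 kHz = 20.56 kHz.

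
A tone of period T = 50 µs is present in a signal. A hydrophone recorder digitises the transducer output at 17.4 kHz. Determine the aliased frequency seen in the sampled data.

2.6 kHz

T = 50 µs → f = 1/T = 20 kHz.
20 kHz mod fs = 2.6 kHz.
2.6 kHz ≤ fs/2 = 8.7 kHz, appears at 2.6 kHz.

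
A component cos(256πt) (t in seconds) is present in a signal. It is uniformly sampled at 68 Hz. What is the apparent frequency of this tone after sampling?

8 Hz

ω = 256π rad/s → f = ω/(2π) = 128 Hz.
128 Hz mod fs = 60 Hz.
60 Hz > fs/2 = 34 Hz, folds to fs − 60 Hz = 8 Hz.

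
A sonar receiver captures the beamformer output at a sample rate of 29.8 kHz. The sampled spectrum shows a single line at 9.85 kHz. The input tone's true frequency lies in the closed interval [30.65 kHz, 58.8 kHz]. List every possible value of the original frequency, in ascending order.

39.65 kHz, 49.75 kHz

Frequencies that alias to 9.85 kHz are k·fs ± 9.85 kHz for integer k ≥ 0.
k=0: 9.85 kHz.
k=1: 19.95 kHz, 39.65 kHz.
k=2: 49.75 kHz, 69.45 kHz.
k=3: 79.55 kHz, 99.25 kHz.
Within [30.65 kHz, 58.8 kHz]: 39.65 kHz, 49.75 kHz.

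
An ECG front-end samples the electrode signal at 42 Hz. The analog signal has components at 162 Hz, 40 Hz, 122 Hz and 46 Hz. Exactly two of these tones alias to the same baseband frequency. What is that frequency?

4 Hz

fs/2 = 21 Hz.
162 Hz mod fs = 36 Hz.
36 Hz > fs/2 = 21 Hz, folds to fs − 36 Hz = 6 Hz.
40 Hz > fs/2 = 21 Hz, folds to fs − 40 Hz = 2 Hz.
122 Hz mod fs = 38 Hz.
38 Hz > fs/2 = 21 Hz, folds to fs − 38 Hz = 4 Hz.
46 Hz mod fs = 4 Hz.
4 Hz ≤ fs/2 = 21 Hz, appears at 4 Hz.
46 Hz and 122 Hz both map to 4 Hz.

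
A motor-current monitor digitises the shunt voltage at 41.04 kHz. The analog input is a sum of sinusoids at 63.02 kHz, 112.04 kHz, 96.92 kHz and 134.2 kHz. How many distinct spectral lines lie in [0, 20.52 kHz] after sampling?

fs/2 = 20.52 kHz.
63.02 kHz mod fs = 21.98 kHz.
21.98 kHz > fs/2 = 20.52 kHz, folds to fs − 21.98 kHz = 19.06 kHz.
112.04 kHz mod fs = 29.96 kHz.
29.96 kHz > fs/2 = 20.52 kHz, folds to fs − 29.96 kHz = 11.08 kHz.
96.92 kHz mod fs = 14.84 kHz.
14.84 kHz ≤ fs/2 = 20.52 kHz, appears at 14.84 kHz.
134.2 kHz mod fs = 11.08 kHz.
11.08 kHz ≤ fs/2 = 20.52 kHz, appears at 11.08 kHz.
Distinct values: {11.08 kHz, 14.84 kHz, 19.06 kHz} → 3.

3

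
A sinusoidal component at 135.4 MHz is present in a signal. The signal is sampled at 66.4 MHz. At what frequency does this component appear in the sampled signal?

2.6 MHz

135.4 MHz mod fs = 2.6 MHz.
2.6 MHz ≤ fs/2 = 33.2 MHz, appears at 2.6 MHz.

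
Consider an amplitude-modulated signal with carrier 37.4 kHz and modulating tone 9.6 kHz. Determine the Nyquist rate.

AM sidebands sit at fc ± fm = 27.8 kHz and 47 kHz.
Highest-frequency component: 47 kHz.
Nyquist rate = 2 × 47 kHz = 94 kHz.

94 kHz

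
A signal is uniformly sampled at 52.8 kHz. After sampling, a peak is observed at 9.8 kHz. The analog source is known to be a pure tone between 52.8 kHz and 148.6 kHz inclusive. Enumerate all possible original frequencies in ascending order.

62.6 kHz, 95.8 kHz, 115.4 kHz, 148.6 kHz

Frequencies that alias to 9.8 kHz are k·fs ± 9.8 kHz for integer k ≥ 0.
k=0: 9.8 kHz.
k=1: 43 kHz, 62.6 kHz.
k=2: 95.8 kHz, 115.4 kHz.
k=3: 148.6 kHz, 168.2 kHz.
k=4: 201.4 kHz, 221 kHz.
Within [52.8 kHz, 148.6 kHz]: 62.6 kHz, 95.8 kHz, 115.4 kHz, 148.6 kHz.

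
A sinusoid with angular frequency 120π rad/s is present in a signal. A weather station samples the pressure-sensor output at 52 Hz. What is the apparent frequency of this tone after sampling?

ω = 120π rad/s → f = ω/(2π) = 60 Hz.
60 Hz mod fs = 8 Hz.
8 Hz ≤ fs/2 = 26 Hz, appears at 8 Hz.

8 Hz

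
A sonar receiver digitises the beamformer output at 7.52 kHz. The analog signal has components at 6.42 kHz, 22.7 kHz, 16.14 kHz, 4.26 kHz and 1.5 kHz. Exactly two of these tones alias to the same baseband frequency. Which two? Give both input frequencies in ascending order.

6.42 kHz, 16.14 kHz

fs/2 = 3.76 kHz.
6.42 kHz > fs/2 = 3.76 kHz, folds to fs − 6.42 kHz = 1.1 kHz.
22.7 kHz mod fs = 0.14 kHz.
0.14 kHz ≤ fs/2 = 3.76 kHz, appears at 0.14 kHz.
16.14 kHz mod fs = 1.1 kHz.
1.1 kHz ≤ fs/2 = 3.76 kHz, appears at 1.1 kHz.
4.26 kHz > fs/2 = 3.76 kHz, folds to fs − 4.26 kHz = 3.26 kHz.
1.5 kHz ≤ fs/2 = 3.76 kHz, passes unchanged.
6.42 kHz and 16.14 kHz both map to 1.1 kHz.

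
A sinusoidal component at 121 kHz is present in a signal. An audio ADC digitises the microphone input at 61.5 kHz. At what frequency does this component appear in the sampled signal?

2 kHz

121 kHz mod fs = 59.5 kHz.
59.5 kHz > fs/2 = 30.75 kHz, folds to fs − 59.5 kHz = 2 kHz.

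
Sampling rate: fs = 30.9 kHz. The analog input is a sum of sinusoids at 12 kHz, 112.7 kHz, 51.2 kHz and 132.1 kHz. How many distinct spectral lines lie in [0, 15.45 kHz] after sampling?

4

fs/2 = 15.45 kHz.
12 kHz ≤ fs/2 = 15.45 kHz, passes unchanged.
112.7 kHz mod fs = 20 kHz.
20 kHz > fs/2 = 15.45 kHz, folds to fs − 20 kHz = 10.9 kHz.
51.2 kHz mod fs = 20.3 kHz.
20.3 kHz > fs/2 = 15.45 kHz, folds to fs − 20.3 kHz = 10.6 kHz.
132.1 kHz mod fs = 8.5 kHz.
8.5 kHz ≤ fs/2 = 15.45 kHz, appears at 8.5 kHz.
Distinct values: {8.5 kHz, 10.6 kHz, 10.9 kHz, 12 kHz} → 4.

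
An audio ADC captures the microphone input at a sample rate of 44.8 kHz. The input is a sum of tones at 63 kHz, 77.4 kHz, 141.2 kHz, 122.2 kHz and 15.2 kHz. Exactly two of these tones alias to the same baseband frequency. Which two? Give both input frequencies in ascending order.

fs/2 = 22.4 kHz.
63 kHz mod fs = 18.2 kHz.
18.2 kHz ≤ fs/2 = 22.4 kHz, appears at 18.2 kHz.
77.4 kHz mod fs = 32.6 kHz.
32.6 kHz > fs/2 = 22.4 kHz, folds to fs − 32.6 kHz = 12.2 kHz.
141.2 kHz mod fs = 6.8 kHz.
6.8 kHz ≤ fs/2 = 22.4 kHz, appears at 6.8 kHz.
122.2 kHz mod fs = 32.6 kHz.
32.6 kHz > fs/2 = 22.4 kHz, folds to fs − 32.6 kHz = 12.2 kHz.
15.2 kHz ≤ fs/2 = 22.4 kHz, passes unchanged.
77.4 kHz and 122.2 kHz both map to 12.2 kHz.

77.4 kHz, 122.2 kHz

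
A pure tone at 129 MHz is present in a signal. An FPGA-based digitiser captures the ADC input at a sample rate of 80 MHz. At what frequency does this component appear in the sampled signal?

129 MHz mod fs = 49 MHz.
49 MHz > fs/2 = 40 MHz, folds to fs − 49 MHz = 31 MHz.

31 MHz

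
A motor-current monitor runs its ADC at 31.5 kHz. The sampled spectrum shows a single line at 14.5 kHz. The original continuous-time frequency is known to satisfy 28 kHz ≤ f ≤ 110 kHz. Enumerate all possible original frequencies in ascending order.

46 kHz, 48.5 kHz, 77.5 kHz, 80 kHz, 109 kHz

Frequencies that alias to 14.5 kHz are k·fs ± 14.5 kHz for integer k ≥ 0.
k=0: 14.5 kHz.
k=1: 17 kHz, 46 kHz.
k=2: 48.5 kHz, 77.5 kHz.
k=3: 80 kHz, 109 kHz.
k=4: 111.5 kHz, 140.5 kHz.
Within [28 kHz, 110 kHz]: 46 kHz, 48.5 kHz, 77.5 kHz, 80 kHz, 109 kHz.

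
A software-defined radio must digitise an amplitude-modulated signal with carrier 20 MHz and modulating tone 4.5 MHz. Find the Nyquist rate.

49 MHz

AM sidebands sit at fc ± fm = 15.5 MHz and 24.5 MHz.
Highest-frequency component: 24.5 MHz.
Nyquist rate = 2 × 24.5 MHz = 49 MHz.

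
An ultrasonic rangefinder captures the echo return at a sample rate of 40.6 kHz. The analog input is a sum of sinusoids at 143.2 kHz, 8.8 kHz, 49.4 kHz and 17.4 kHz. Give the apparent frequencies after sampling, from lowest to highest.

8.8 kHz, 17.4 kHz, 19.2 kHz

fs/2 = 20.3 kHz.
143.2 kHz mod fs = 21.4 kHz.
21.4 kHz > fs/2 = 20.3 kHz, folds to fs − 21.4 kHz = 19.2 kHz.
8.8 kHz ≤ fs/2 = 20.3 kHz, passes unchanged.
49.4 kHz mod fs = 8.8 kHz.
8.8 kHz ≤ fs/2 = 20.3 kHz, appears at 8.8 kHz.
17.4 kHz ≤ fs/2 = 20.3 kHz, passes unchanged.
Distinct values: {8.8 kHz, 17.4 kHz, 19.2 kHz}.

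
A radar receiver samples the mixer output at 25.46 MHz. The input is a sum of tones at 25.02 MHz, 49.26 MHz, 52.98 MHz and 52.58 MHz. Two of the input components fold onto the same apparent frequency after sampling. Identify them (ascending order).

49.26 MHz, 52.58 MHz

fs/2 = 12.73 MHz.
25.02 MHz > fs/2 = 12.73 MHz, folds to fs − 25.02 MHz = 0.44 MHz.
49.26 MHz mod fs = 23.8 MHz.
23.8 MHz > fs/2 = 12.73 MHz, folds to fs − 23.8 MHz = 1.66 MHz.
52.98 MHz mod fs = 2.06 MHz.
2.06 MHz ≤ fs/2 = 12.73 MHz, appears at 2.06 MHz.
52.58 MHz mod fs = 1.66 MHz.
1.66 MHz ≤ fs/2 = 12.73 MHz, appears at 1.66 MHz.
49.26 MHz and 52.58 MHz both map to 1.66 MHz.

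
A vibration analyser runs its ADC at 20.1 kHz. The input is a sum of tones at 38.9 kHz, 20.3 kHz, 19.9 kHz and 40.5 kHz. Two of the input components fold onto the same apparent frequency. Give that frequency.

0.2 kHz

fs/2 = 10.05 kHz.
38.9 kHz mod fs = 18.8 kHz.
18.8 kHz > fs/2 = 10.05 kHz, folds to fs − 18.8 kHz = 1.3 kHz.
20.3 kHz mod fs = 0.2 kHz.
0.2 kHz ≤ fs/2 = 10.05 kHz, appears at 0.2 kHz.
19.9 kHz > fs/2 = 10.05 kHz, folds to fs − 19.9 kHz = 0.2 kHz.
40.5 kHz mod fs = 0.3 kHz.
0.3 kHz ≤ fs/2 = 10.05 kHz, appears at 0.3 kHz.
19.9 kHz and 20.3 kHz both map to 0.2 kHz.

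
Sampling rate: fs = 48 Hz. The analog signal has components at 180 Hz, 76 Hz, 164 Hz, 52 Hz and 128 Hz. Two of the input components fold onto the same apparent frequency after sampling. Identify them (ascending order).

76 Hz, 164 Hz

fs/2 = 24 Hz.
180 Hz mod fs = 36 Hz.
36 Hz > fs/2 = 24 Hz, folds to fs − 36 Hz = 12 Hz.
76 Hz mod fs = 28 Hz.
28 Hz > fs/2 = 24 Hz, folds to fs − 28 Hz = 20 Hz.
164 Hz mod fs = 20 Hz.
20 Hz ≤ fs/2 = 24 Hz, appears at 20 Hz.
52 Hz mod fs = 4 Hz.
4 Hz ≤ fs/2 = 24 Hz, appears at 4 Hz.
128 Hz mod fs = 32 Hz.
32 Hz > fs/2 = 24 Hz, folds to fs − 32 Hz = 16 Hz.
76 Hz and 164 Hz both map to 20 Hz.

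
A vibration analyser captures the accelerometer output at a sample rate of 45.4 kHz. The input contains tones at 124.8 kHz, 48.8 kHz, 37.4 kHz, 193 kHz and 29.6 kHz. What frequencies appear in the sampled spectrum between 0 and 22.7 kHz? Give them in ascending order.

fs/2 = 22.7 kHz.
124.8 kHz mod fs = 34 kHz.
34 kHz > fs/2 = 22.7 kHz, folds to fs − 34 kHz = 11.4 kHz.
48.8 kHz mod fs = 3.4 kHz.
3.4 kHz ≤ fs/2 = 22.7 kHz, appears at 3.4 kHz.
37.4 kHz > fs/2 = 22.7 kHz, folds to fs − 37.4 kHz = 8 kHz.
193 kHz mod fs = 11.4 kHz.
11.4 kHz ≤ fs/2 = 22.7 kHz, appears at 11.4 kHz.
29.6 kHz > fs/2 = 22.7 kHz, folds to fs − 29.6 kHz = 15.8 kHz.
Distinct values: {3.4 kHz, 8 kHz, 11.4 kHz, 15.8 kHz}.

3.4 kHz, 8 kHz, 11.4 kHz, 15.8 kHz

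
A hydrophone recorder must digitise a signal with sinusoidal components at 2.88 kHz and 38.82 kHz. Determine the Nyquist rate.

77.64 kHz

Highest-frequency component: 38.82 kHz.
Nyquist rate = 2 × 38.82 kHz = 77.64 kHz.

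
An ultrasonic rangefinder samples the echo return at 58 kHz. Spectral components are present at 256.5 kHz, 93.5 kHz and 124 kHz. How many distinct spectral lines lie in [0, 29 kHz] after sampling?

fs/2 = 29 kHz.
256.5 kHz mod fs = 24.5 kHz.
24.5 kHz ≤ fs/2 = 29 kHz, appears at 24.5 kHz.
93.5 kHz mod fs = 35.5 kHz.
35.5 kHz > fs/2 = 29 kHz, folds to fs − 35.5 kHz = 22.5 kHz.
124 kHz mod fs = 8 kHz.
8 kHz ≤ fs/2 = 29 kHz, appears at 8 kHz.
Distinct values: {8 kHz, 22.5 kHz, 24.5 kHz} → 3.

3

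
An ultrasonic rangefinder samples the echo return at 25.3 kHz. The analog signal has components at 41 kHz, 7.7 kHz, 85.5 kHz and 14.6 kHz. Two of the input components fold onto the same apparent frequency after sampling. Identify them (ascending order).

fs/2 = 12.65 kHz.
41 kHz mod fs = 15.7 kHz.
15.7 kHz > fs/2 = 12.65 kHz, folds to fs − 15.7 kHz = 9.6 kHz.
7.7 kHz ≤ fs/2 = 12.65 kHz, passes unchanged.
85.5 kHz mod fs = 9.6 kHz.
9.6 kHz ≤ fs/2 = 12.65 kHz, appears at 9.6 kHz.
14.6 kHz > fs/2 = 12.65 kHz, folds to fs − 14.6 kHz = 10.7 kHz.
41 kHz and 85.5 kHz both map to 9.6 kHz.

41 kHz, 85.5 kHz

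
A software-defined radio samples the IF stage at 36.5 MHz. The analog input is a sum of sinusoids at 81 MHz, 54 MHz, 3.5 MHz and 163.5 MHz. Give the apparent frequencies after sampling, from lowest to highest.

3.5 MHz, 8 MHz, 17.5 MHz

fs/2 = 18.25 MHz.
81 MHz mod fs = 8 MHz.
8 MHz ≤ fs/2 = 18.25 MHz, appears at 8 MHz.
54 MHz mod fs = 17.5 MHz.
17.5 MHz ≤ fs/2 = 18.25 MHz, appears at 17.5 MHz.
3.5 MHz ≤ fs/2 = 18.25 MHz, passes unchanged.
163.5 MHz mod fs = 17.5 MHz.
17.5 MHz ≤ fs/2 = 18.25 MHz, appears at 17.5 MHz.
Distinct values: {3.5 MHz, 8 MHz, 17.5 MHz}.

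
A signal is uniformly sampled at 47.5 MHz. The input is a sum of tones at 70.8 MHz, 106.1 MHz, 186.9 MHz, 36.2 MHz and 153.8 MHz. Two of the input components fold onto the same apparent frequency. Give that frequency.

11.3 MHz

fs/2 = 23.75 MHz.
70.8 MHz mod fs = 23.3 MHz.
23.3 MHz ≤ fs/2 = 23.75 MHz, appears at 23.3 MHz.
106.1 MHz mod fs = 11.1 MHz.
11.1 MHz ≤ fs/2 = 23.75 MHz, appears at 11.1 MHz.
186.9 MHz mod fs = 44.4 MHz.
44.4 MHz > fs/2 = 23.75 MHz, folds to fs − 44.4 MHz = 3.1 MHz.
36.2 MHz > fs/2 = 23.75 MHz, folds to fs − 36.2 MHz = 11.3 MHz.
153.8 MHz mod fs = 11.3 MHz.
11.3 MHz ≤ fs/2 = 23.75 MHz, appears at 11.3 MHz.
36.2 MHz and 153.8 MHz both map to 11.3 MHz.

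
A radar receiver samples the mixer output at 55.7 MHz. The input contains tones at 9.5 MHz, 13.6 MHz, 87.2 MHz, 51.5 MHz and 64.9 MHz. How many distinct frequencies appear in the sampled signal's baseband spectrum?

5

fs/2 = 27.85 MHz.
9.5 MHz ≤ fs/2 = 27.85 MHz, passes unchanged.
13.6 MHz ≤ fs/2 = 27.85 MHz, passes unchanged.
87.2 MHz mod fs = 31.5 MHz.
31.5 MHz > fs/2 = 27.85 MHz, folds to fs − 31.5 MHz = 24.2 MHz.
51.5 MHz > fs/2 = 27.85 MHz, folds to fs − 51.5 MHz = 4.2 MHz.
64.9 MHz mod fs = 9.2 MHz.
9.2 MHz ≤ fs/2 = 27.85 MHz, appears at 9.2 MHz.
Distinct values: {4.2 MHz, 9.2 MHz, 9.5 MHz, 13.6 MHz, 24.2 MHz} → 5.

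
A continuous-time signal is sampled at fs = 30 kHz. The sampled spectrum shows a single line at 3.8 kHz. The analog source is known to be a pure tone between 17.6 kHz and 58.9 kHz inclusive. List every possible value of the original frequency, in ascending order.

Frequencies that alias to 3.8 kHz are k·fs ± 3.8 kHz for integer k ≥ 0.
k=0: 3.8 kHz.
k=1: 26.2 kHz, 33.8 kHz.
k=2: 56.2 kHz, 63.8 kHz.
k=3: 86.2 kHz, 93.8 kHz.
Within [17.6 kHz, 58.9 kHz]: 26.2 kHz, 33.8 kHz, 56.2 kHz.

26.2 kHz, 33.8 kHz, 56.2 kHz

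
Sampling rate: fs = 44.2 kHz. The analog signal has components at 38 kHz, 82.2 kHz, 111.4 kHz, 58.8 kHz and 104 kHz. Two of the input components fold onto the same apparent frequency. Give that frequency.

6.2 kHz

fs/2 = 22.1 kHz.
38 kHz > fs/2 = 22.1 kHz, folds to fs − 38 kHz = 6.2 kHz.
82.2 kHz mod fs = 38 kHz.
38 kHz > fs/2 = 22.1 kHz, folds to fs − 38 kHz = 6.2 kHz.
111.4 kHz mod fs = 23 kHz.
23 kHz > fs/2 = 22.1 kHz, folds to fs − 23 kHz = 21.2 kHz.
58.8 kHz mod fs = 14.6 kHz.
14.6 kHz ≤ fs/2 = 22.1 kHz, appears at 14.6 kHz.
104 kHz mod fs = 15.6 kHz.
15.6 kHz ≤ fs/2 = 22.1 kHz, appears at 15.6 kHz.
38 kHz and 82.2 kHz both map to 6.2 kHz.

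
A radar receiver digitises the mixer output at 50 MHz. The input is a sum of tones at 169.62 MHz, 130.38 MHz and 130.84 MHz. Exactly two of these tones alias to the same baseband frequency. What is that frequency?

19.62 MHz

fs/2 = 25 MHz.
169.62 MHz mod fs = 19.62 MHz.
19.62 MHz ≤ fs/2 = 25 MHz, appears at 19.62 MHz.
130.38 MHz mod fs = 30.38 MHz.
30.38 MHz > fs/2 = 25 MHz, folds to fs − 30.38 MHz = 19.62 MHz.
130.84 MHz mod fs = 30.84 MHz.
30.84 MHz > fs/2 = 25 MHz, folds to fs − 30.84 MHz = 19.16 MHz.
130.38 MHz and 169.62 MHz both map to 19.62 MHz.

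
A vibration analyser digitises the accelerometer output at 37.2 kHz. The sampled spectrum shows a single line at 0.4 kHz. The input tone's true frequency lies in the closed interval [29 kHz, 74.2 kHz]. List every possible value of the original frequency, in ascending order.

Frequencies that alias to 0.4 kHz are k·fs ± 0.4 kHz for integer k ≥ 0.
k=0: 0.4 kHz.
k=1: 36.8 kHz, 37.6 kHz.
k=2: 74 kHz, 74.8 kHz.
k=3: 111.2 kHz, 112 kHz.
Within [29 kHz, 74.2 kHz]: 36.8 kHz, 37.6 kHz, 74 kHz.

36.8 kHz, 37.6 kHz, 74 kHz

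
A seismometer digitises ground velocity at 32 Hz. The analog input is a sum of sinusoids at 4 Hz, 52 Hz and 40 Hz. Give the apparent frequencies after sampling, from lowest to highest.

fs/2 = 16 Hz.
4 Hz ≤ fs/2 = 16 Hz, passes unchanged.
52 Hz mod fs = 20 Hz.
20 Hz > fs/2 = 16 Hz, folds to fs − 20 Hz = 12 Hz.
40 Hz mod fs = 8 Hz.
8 Hz ≤ fs/2 = 16 Hz, appears at 8 Hz.
Distinct values: {4 Hz, 8 Hz, 12 Hz}.

4 Hz, 8 Hz, 12 Hz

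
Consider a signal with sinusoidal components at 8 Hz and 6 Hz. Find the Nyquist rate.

Highest-frequency component: 8 Hz.
Nyquist rate = 2 × 8 Hz = 16 Hz.

16 Hz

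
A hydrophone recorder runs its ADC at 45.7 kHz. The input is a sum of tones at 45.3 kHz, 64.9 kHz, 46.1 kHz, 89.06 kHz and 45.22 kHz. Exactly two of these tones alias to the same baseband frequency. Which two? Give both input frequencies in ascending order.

45.3 kHz, 46.1 kHz

fs/2 = 22.85 kHz.
45.3 kHz > fs/2 = 22.85 kHz, folds to fs − 45.3 kHz = 0.4 kHz.
64.9 kHz mod fs = 19.2 kHz.
19.2 kHz ≤ fs/2 = 22.85 kHz, appears at 19.2 kHz.
46.1 kHz mod fs = 0.4 kHz.
0.4 kHz ≤ fs/2 = 22.85 kHz, appears at 0.4 kHz.
89.06 kHz mod fs = 43.36 kHz.
43.36 kHz > fs/2 = 22.85 kHz, folds to fs − 43.36 kHz = 2.34 kHz.
45.22 kHz > fs/2 = 22.85 kHz, folds to fs − 45.22 kHz = 0.48 kHz.
45.3 kHz and 46.1 kHz both map to 0.4 kHz.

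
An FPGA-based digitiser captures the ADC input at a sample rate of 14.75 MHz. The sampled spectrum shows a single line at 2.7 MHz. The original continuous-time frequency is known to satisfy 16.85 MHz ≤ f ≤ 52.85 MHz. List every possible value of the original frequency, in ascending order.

17.45 MHz, 26.8 MHz, 32.2 MHz, 41.55 MHz, 46.95 MHz

Frequencies that alias to 2.7 MHz are k·fs ± 2.7 MHz for integer k ≥ 0.
k=0: 2.7 MHz.
k=1: 12.05 MHz, 17.45 MHz.
k=2: 26.8 MHz, 32.2 MHz.
k=3: 41.55 MHz, 46.95 MHz.
k=4: 56.3 MHz, 61.7 MHz.
Within [16.85 MHz, 52.85 MHz]: 17.45 MHz, 26.8 MHz, 32.2 MHz, 41.55 MHz, 46.95 MHz.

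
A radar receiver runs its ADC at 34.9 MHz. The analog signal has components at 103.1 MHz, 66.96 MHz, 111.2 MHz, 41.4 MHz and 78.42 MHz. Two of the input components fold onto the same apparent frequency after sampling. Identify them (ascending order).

41.4 MHz, 111.2 MHz

fs/2 = 17.45 MHz.
103.1 MHz mod fs = 33.3 MHz.
33.3 MHz > fs/2 = 17.45 MHz, folds to fs − 33.3 MHz = 1.6 MHz.
66.96 MHz mod fs = 32.06 MHz.
32.06 MHz > fs/2 = 17.45 MHz, folds to fs − 32.06 MHz = 2.84 MHz.
111.2 MHz mod fs = 6.5 MHz.
6.5 MHz ≤ fs/2 = 17.45 MHz, appears at 6.5 MHz.
41.4 MHz mod fs = 6.5 MHz.
6.5 MHz ≤ fs/2 = 17.45 MHz, appears at 6.5 MHz.
78.42 MHz mod fs = 8.62 MHz.
8.62 MHz ≤ fs/2 = 17.45 MHz, appears at 8.62 MHz.
41.4 MHz and 111.2 MHz both map to 6.5 MHz.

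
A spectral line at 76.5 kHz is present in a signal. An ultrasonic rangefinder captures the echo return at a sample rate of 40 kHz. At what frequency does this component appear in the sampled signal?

76.5 kHz mod fs = 36.5 kHz.
36.5 kHz > fs/2 = 20 kHz, folds to fs − 36.5 kHz = 3.5 kHz.

3.5 kHz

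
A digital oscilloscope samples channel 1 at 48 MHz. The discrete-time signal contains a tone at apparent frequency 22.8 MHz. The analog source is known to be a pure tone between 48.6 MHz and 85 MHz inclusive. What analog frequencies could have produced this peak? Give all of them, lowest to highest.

Frequencies that alias to 22.8 MHz are k·fs ± 22.8 MHz for integer k ≥ 0.
k=0: 22.8 MHz.
k=1: 25.2 MHz, 70.8 MHz.
k=2: 73.2 MHz, 118.8 MHz.
k=3: 121.2 MHz, 166.8 MHz.
Within [48.6 MHz, 85 MHz]: 70.8 MHz, 73.2 MHz.

70.8 MHz, 73.2 MHz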